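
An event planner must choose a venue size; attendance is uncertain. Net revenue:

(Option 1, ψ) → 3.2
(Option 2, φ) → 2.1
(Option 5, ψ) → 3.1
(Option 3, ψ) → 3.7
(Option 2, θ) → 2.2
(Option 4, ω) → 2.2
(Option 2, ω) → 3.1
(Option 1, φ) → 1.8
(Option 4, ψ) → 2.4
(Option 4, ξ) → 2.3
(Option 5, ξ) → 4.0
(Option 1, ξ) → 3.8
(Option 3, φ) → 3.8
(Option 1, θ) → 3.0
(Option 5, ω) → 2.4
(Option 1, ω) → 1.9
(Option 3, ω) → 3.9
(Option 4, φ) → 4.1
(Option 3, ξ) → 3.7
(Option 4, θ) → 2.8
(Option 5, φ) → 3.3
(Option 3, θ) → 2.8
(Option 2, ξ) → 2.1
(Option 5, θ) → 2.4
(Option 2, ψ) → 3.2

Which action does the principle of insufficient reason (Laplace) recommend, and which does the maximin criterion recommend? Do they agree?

laplace → Option 3; maximin → Option 3 (agree)

Row averages: Option 1=2.74, Option 2=2.54, Option 3=3.58, Option 4=2.76, Option 5=3.04
Highest average = 3.58 → Option 3.
Row minima: Option 1=1.8, Option 2=2.1, Option 3=2.8, Option 4=2.2, Option 5=2.4
Best worst-case = 2.8 → Option 3.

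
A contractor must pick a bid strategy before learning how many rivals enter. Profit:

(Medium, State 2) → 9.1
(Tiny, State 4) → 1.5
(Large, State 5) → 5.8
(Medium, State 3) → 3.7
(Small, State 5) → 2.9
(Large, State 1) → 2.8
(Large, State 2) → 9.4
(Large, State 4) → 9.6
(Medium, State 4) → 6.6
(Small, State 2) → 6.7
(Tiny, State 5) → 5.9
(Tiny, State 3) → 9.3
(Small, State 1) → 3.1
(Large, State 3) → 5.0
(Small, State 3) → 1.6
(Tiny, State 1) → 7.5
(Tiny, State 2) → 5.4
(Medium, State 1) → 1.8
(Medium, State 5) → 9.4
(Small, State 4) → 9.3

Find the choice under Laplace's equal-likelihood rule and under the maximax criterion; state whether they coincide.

Row averages: Tiny=5.92, Small=4.72, Medium=6.12, Large=6.52
Highest average = 6.52 → Large.
Row maxima: Tiny=9.3, Small=9.3, Medium=9.4, Large=9.6
Best best-case = 9.6 → Large.

laplace → Large; maximax → Large (agree)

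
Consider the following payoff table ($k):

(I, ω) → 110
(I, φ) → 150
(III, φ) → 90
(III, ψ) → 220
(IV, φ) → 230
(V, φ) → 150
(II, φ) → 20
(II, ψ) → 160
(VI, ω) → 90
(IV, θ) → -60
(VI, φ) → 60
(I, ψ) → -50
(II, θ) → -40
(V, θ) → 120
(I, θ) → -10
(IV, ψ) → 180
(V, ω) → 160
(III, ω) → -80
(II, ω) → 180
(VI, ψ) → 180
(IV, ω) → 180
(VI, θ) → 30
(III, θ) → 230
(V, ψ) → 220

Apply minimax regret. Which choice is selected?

Column bests: θ=230, φ=230, ψ=220, ω=180.
I regrets: 240, 80, 270, 70 → max 270
II regrets: 270, 210, 60, 0 → max 270
III regrets: 0, 140, 0, 260 → max 260
IV regrets: 290, 0, 40, 0 → max 290
V regrets: 110, 80, 0, 20 → max 110
VI regrets: 200, 170, 40, 90 → max 200
Smallest max regret = 110 → V.

V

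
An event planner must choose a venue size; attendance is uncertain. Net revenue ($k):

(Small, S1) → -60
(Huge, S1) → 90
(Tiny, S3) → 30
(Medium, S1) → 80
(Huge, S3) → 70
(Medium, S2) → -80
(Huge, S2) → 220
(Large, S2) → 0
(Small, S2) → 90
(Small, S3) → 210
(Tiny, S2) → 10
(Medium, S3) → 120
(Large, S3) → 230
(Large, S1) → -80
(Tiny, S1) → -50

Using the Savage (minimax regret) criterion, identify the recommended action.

Column bests: S1=90, S2=220, S3=230.
Tiny regrets: 140, 210, 200 → max 210
Small regrets: 150, 130, 20 → max 150
Medium regrets: 10, 300, 110 → max 300
Large regrets: 170, 220, 0 → max 220
Huge regrets: 0, 0, 160 → max 160
Smallest max regret = 150 → Small.

Small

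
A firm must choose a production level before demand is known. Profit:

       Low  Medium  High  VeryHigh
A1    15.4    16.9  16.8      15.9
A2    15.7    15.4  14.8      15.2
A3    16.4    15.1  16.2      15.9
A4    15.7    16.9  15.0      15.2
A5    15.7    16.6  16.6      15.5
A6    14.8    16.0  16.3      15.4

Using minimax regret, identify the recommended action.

A5

Column bests: Low=16.4, Medium=16.9, High=16.8, VeryHigh=15.9.
A1 regrets: 1.0, 0.0, 0.0, 0.0 → max 1.0
A2 regrets: 0.7, 1.5, 2.0, 0.7 → max 2.0
A3 regrets: 0.0, 1.8, 0.6, 0.0 → max 1.8
A4 regrets: 0.7, 0.0, 1.8, 0.7 → max 1.8
A5 regrets: 0.7, 0.3, 0.2, 0.4 → max 0.7
A6 regrets: 1.6, 0.9, 0.5, 0.5 → max 1.6
Smallest max regret = 0.7 → A5.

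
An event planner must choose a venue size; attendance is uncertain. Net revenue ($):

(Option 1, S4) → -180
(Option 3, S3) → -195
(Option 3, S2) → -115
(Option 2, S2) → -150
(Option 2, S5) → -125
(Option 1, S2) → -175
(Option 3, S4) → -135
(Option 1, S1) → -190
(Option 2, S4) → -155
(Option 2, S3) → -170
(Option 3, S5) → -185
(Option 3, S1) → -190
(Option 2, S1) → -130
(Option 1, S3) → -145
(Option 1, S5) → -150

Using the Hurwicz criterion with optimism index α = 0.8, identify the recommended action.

Option 1: 0.8·(-145) + 0.2·(-190) = -154
Option 2: 0.8·(-125) + 0.2·(-170) = -134
Option 3: 0.8·(-115) + 0.2·(-195) = -131
Highest Hurwicz score = -131 → Option 3.

Option 3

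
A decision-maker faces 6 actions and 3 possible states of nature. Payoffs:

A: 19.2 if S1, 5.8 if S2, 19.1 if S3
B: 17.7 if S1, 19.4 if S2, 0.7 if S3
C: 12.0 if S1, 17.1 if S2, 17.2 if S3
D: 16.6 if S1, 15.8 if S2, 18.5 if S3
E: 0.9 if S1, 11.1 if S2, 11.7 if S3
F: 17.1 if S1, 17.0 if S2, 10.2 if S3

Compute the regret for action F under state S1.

Best payoff under S1 is 19.2.
Regret = 19.2 − 17.1 = 2.1.

2.1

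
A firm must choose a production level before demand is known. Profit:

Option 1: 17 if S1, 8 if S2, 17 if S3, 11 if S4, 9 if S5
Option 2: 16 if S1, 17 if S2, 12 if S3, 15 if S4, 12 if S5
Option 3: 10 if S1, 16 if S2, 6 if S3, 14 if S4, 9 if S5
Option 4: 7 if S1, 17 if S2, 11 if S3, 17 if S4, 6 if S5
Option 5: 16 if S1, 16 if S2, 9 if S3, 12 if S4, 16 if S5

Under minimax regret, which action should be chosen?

Option 2

Column bests: S1=17, S2=17, S3=17, S4=17, S5=16.
Option 1 regrets: 0, 9, 0, 6, 7 → max 9
Option 2 regrets: 1, 0, 5, 2, 4 → max 5
Option 3 regrets: 7, 1, 11, 3, 7 → max 11
Option 4 regrets: 10, 0, 6, 0, 10 → max 10
Option 5 regrets: 1, 1, 8, 5, 0 → max 8
Smallest max regret = 5 → Option 2.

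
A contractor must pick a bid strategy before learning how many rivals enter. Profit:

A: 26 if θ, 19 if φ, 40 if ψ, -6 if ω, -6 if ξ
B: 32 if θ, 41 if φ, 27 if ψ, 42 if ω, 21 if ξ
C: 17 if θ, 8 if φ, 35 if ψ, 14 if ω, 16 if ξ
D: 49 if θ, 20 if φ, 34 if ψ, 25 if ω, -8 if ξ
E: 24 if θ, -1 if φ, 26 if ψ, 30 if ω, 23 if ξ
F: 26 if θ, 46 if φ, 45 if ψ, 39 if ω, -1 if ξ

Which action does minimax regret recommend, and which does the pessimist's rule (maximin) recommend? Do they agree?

Column bests: θ=49, φ=46, ψ=45, ω=42, ξ=23.
A regrets: 23, 27, 5, 48, 29 → max 48
B regrets: 17, 5, 18, 0, 2 → max 18
C regrets: 32, 38, 10, 28, 7 → max 38
D regrets: 0, 26, 11, 17, 31 → max 31
E regrets: 25, 47, 19, 12, 0 → max 47
F regrets: 23, 0, 0, 3, 24 → max 24
Smallest max regret = 18 → B.
Row minima: A=-6, B=21, C=8, D=-8, E=-1, F=-1
Best worst-case = 21 → B.

minimax regret → B; maximin → B (agree)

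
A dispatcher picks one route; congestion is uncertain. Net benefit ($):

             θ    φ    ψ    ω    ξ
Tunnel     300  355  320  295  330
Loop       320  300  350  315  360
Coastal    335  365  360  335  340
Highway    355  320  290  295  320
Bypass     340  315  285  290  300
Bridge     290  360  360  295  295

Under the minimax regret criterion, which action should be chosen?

Coastal

Column bests: θ=355, φ=365, ψ=360, ω=335, ξ=360.
Tunnel regrets: 55, 10, 40, 40, 30 → max 55
Loop regrets: 35, 65, 10, 20, 0 → max 65
Coastal regrets: 20, 0, 0, 0, 20 → max 20
Highway regrets: 0, 45, 70, 40, 40 → max 70
Bypass regrets: 15, 50, 75, 45, 60 → max 75
Bridge regrets: 65, 5, 0, 40, 65 → max 65
Smallest max regret = 20 → Coastal.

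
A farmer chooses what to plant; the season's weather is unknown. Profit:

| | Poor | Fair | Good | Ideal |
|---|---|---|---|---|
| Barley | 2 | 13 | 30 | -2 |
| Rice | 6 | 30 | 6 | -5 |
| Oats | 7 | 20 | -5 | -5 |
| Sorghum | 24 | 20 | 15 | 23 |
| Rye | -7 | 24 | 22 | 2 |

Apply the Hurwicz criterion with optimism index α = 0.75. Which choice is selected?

Barley

Barley: 0.75·30 + 0.25·(-2) = 22
Rice: 0.75·30 + 0.25·(-5) = 21.25
Oats: 0.75·20 + 0.25·(-5) = 13.75
Sorghum: 0.75·24 + 0.25·15 = 21.75
Rye: 0.75·24 + 0.25·(-7) = 16.25
Highest Hurwicz score = 22 → Barley.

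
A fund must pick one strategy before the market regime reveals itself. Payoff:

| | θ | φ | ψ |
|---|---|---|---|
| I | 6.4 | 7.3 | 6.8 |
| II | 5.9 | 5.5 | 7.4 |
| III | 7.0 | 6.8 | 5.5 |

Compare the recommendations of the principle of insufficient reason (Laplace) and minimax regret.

laplace → I; minimax regret → I (agree)

Row averages: I=41/6, II=94/15, III=193/30
Highest average = 41/6 → I.
Column bests: θ=7.0, φ=7.3, ψ=7.4.
I regrets: 0.6, 0.0, 0.6 → max 0.6
II regrets: 1.1, 1.8, 0.0 → max 1.8
III regrets: 0.0, 0.5, 1.9 → max 1.9
Smallest max regret = 0.6 → I.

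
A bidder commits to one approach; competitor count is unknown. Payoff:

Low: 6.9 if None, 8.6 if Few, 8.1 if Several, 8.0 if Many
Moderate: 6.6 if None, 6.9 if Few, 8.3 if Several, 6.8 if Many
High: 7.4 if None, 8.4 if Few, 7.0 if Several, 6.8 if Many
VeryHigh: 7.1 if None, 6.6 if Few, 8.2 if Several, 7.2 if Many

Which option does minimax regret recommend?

Column bests: None=7.4, Few=8.6, Several=8.3, Many=8.0.
Low regrets: 0.5, 0.0, 0.2, 0.0 → max 0.5
Moderate regrets: 0.8, 1.7, 0.0, 1.2 → max 1.7
High regrets: 0.0, 0.2, 1.3, 1.2 → max 1.3
VeryHigh regrets: 0.3, 2.0, 0.1, 0.8 → max 2.0
Smallest max regret = 0.5 → Low.

Low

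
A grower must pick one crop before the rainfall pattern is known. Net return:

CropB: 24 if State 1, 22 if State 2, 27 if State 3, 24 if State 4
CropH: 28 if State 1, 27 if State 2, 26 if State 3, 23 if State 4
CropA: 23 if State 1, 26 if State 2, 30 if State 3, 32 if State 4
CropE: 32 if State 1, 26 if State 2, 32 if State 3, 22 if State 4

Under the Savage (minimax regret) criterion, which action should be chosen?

CropB

Column bests: State 1=32, State 2=27, State 3=32, State 4=32.
CropB regrets: 8, 5, 5, 8 → max 8
CropH regrets: 4, 0, 6, 9 → max 9
CropA regrets: 9, 1, 2, 0 → max 9
CropE regrets: 0, 1, 0, 10 → max 10
Smallest max regret = 8 → CropB.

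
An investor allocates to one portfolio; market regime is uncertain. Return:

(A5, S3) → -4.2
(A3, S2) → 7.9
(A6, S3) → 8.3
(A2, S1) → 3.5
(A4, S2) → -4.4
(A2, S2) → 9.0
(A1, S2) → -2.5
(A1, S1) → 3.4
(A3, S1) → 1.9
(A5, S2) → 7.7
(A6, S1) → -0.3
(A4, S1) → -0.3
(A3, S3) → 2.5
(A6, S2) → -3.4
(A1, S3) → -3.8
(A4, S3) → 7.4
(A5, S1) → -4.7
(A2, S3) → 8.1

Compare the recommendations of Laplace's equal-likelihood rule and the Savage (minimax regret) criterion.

laplace → A2; minimax regret → A2 (agree)

Row averages: A1=-29/30, A2=103/15, A3=4.1, A4=0.9, A5=-0.4, A6=23/15
Highest average = 103/15 → A2.
Column bests: S1=3.5, S2=9.0, S3=8.3.
A1 regrets: 0.1, 11.5, 12.1 → max 12.1
A2 regrets: 0.0, 0.0, 0.2 → max 0.2
A3 regrets: 1.6, 1.1, 5.8 → max 5.8
A4 regrets: 3.8, 13.4, 0.9 → max 13.4
A5 regrets: 8.2, 1.3, 12.5 → max 12.5
A6 regrets: 3.8, 12.4, 0.0 → max 12.4
Smallest max regret = 0.2 → A2.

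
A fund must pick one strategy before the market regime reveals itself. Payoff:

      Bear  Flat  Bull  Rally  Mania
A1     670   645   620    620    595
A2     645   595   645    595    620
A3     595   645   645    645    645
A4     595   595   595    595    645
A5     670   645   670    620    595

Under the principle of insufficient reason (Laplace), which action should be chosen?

Row averages: A1=630, A2=620, A3=635, A4=605, A5=640
Highest average = 640 → A5.

A5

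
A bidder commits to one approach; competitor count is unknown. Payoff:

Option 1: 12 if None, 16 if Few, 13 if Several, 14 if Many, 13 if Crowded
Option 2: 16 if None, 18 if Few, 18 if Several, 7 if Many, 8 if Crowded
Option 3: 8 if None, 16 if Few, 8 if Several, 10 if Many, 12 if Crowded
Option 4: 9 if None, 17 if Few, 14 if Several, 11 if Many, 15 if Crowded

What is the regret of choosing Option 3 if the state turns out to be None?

Best payoff under None is 16.
Regret = 16 − 8 = 8.

8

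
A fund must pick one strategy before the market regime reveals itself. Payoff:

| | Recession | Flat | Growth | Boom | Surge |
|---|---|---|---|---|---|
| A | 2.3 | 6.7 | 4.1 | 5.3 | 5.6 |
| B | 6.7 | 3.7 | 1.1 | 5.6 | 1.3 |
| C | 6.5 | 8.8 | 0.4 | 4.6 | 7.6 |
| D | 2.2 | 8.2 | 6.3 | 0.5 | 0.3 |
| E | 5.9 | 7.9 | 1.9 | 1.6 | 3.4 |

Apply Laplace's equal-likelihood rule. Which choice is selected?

Row averages: A=4.8, B=3.68, C=5.58, D=3.5, E=4.14
Highest average = 5.58 → C.

C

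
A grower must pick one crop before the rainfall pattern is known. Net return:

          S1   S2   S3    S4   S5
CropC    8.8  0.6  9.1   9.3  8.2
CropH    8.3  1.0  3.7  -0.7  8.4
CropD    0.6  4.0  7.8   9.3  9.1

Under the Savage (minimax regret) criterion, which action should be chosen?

Column bests: S1=8.8, S2=4.0, S3=9.1, S4=9.3, S5=9.1.
CropC regrets: 0.0, 3.4, 0.0, 0.0, 0.9 → max 3.4
CropH regrets: 0.5, 3.0, 5.4, 10.0, 0.7 → max 10.0
CropD regrets: 8.2, 0.0, 1.3, 0.0, 0.0 → max 8.2
Smallest max regret = 3.4 → CropC.

CropC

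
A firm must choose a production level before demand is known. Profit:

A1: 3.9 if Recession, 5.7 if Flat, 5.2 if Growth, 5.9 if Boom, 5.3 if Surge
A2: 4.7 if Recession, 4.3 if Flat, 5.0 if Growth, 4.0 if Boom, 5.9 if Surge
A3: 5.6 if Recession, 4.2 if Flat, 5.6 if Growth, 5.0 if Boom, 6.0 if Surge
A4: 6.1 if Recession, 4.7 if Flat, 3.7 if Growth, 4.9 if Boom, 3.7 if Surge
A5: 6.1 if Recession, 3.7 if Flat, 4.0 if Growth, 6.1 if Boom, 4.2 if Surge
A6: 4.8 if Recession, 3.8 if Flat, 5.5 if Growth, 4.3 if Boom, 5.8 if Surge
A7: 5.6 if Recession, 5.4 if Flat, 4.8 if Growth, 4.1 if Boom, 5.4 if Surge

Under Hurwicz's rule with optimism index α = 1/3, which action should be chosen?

A3

A1: 1/3·5.9 + 2/3·3.9 = 137/30
A2: 1/3·5.9 + 2/3·4.0 = 139/30
A3: 1/3·6.0 + 2/3·4.2 = 4.8
A4: 1/3·6.1 + 2/3·3.7 = 4.5
A5: 1/3·6.1 + 2/3·3.7 = 4.5
A6: 1/3·5.8 + 2/3·3.8 = 67/15
A7: 1/3·5.6 + 2/3·4.1 = 4.6
Highest Hurwicz score = 4.8 → A3.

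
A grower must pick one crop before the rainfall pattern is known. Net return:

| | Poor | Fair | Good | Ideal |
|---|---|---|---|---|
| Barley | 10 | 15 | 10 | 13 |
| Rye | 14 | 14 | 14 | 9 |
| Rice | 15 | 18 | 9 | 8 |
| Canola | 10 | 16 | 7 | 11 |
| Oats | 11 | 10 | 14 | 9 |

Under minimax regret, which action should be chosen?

Column bests: Poor=15, Fair=18, Good=14, Ideal=13.
Barley regrets: 5, 3, 4, 0 → max 5
Rye regrets: 1, 4, 0, 4 → max 4
Rice regrets: 0, 0, 5, 5 → max 5
Canola regrets: 5, 2, 7, 2 → max 7
Oats regrets: 4, 8, 0, 4 → max 8
Smallest max regret = 4 → Rye.

Rye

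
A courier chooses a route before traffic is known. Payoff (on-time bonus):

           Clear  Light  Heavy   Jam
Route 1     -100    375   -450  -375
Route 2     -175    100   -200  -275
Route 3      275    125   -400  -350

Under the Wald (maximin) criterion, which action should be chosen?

Route 2

Row minima: Route 1=-450, Route 2=-275, Route 3=-400
Best worst-case = -275 → Route 2.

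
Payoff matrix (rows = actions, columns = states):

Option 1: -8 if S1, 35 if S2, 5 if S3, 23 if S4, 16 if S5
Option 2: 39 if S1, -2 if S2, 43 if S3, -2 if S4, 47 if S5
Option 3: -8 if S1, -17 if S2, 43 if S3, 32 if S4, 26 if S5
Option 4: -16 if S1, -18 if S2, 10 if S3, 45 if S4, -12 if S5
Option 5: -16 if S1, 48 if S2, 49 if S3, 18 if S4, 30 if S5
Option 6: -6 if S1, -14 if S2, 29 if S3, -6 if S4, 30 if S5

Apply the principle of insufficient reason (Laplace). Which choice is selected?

Option 5

Row averages: Option 1=14.2, Option 2=25, Option 3=15.2, Option 4=1.8, Option 5=25.8, Option 6=6.6
Highest average = 25.8 → Option 5.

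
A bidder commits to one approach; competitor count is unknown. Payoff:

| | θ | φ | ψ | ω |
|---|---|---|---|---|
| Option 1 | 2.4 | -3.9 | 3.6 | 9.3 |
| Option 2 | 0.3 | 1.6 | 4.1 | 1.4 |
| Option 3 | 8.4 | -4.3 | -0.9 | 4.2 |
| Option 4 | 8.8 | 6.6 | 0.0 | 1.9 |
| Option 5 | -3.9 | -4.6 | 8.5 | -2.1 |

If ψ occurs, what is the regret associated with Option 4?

8.5

Best payoff under ψ is 8.5.
Regret = 8.5 − 0.0 = 8.5.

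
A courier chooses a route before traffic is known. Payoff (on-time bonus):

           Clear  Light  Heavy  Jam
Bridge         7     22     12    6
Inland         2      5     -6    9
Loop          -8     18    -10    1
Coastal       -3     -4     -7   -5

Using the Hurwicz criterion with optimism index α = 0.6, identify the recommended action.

Bridge: 0.6·22 + 0.4·6 = 15.6
Inland: 0.6·9 + 0.4·(-6) = 3
Loop: 0.6·18 + 0.4·(-10) = 6.8
Coastal: 0.6·(-3) + 0.4·(-7) = -4.6
Highest Hurwicz score = 15.6 → Bridge.

Bridge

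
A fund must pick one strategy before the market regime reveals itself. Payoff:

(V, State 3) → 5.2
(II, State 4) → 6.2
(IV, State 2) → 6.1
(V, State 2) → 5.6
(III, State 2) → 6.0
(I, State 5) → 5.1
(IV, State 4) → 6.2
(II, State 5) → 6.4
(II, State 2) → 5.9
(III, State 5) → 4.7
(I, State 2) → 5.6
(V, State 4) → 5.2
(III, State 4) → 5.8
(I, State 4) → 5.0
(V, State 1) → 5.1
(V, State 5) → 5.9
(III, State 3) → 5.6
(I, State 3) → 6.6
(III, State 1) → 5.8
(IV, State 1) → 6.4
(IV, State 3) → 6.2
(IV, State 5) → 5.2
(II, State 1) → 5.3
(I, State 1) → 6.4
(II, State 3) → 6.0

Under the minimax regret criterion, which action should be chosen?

II

Column bests: State 1=6.4, State 2=6.1, State 3=6.6, State 4=6.2, State 5=6.4.
I regrets: 0.0, 0.5, 0.0, 1.2, 1.3 → max 1.3
II regrets: 1.1, 0.2, 0.6, 0.0, 0.0 → max 1.1
III regrets: 0.6, 0.1, 1.0, 0.4, 1.7 → max 1.7
IV regrets: 0.0, 0.0, 0.4, 0.0, 1.2 → max 1.2
V regrets: 1.3, 0.5, 1.4, 1.0, 0.5 → max 1.4
Smallest max regret = 1.1 → II.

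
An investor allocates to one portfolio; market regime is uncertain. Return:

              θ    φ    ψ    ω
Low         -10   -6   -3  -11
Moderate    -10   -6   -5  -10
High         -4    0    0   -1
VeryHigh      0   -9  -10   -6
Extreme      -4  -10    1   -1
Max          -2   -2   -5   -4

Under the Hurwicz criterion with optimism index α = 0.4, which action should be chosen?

Low: 0.4·(-3) + 0.6·(-11) = -7.8
Moderate: 0.4·(-5) + 0.6·(-10) = -8
High: 0.4·0 + 0.6·(-4) = -2.4
VeryHigh: 0.4·0 + 0.6·(-10) = -6
Extreme: 0.4·1 + 0.6·(-10) = -5.6
Max: 0.4·(-2) + 0.6·(-5) = -3.8
Highest Hurwicz score = -2.4 → High.

High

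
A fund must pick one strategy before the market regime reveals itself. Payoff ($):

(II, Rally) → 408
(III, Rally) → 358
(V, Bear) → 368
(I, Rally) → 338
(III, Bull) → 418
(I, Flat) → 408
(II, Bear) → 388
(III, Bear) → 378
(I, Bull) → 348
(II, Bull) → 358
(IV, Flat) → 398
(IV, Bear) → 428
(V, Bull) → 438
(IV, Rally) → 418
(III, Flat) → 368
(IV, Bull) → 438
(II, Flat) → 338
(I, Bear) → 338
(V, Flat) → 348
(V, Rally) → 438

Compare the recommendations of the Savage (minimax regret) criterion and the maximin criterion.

minimax regret → IV; maximin → IV (agree)

Column bests: Bear=428, Flat=408, Bull=438, Rally=438.
I regrets: 90, 0, 90, 100 → max 100
II regrets: 40, 70, 80, 30 → max 80
III regrets: 50, 40, 20, 80 → max 80
IV regrets: 0, 10, 0, 20 → max 20
V regrets: 60, 60, 0, 0 → max 60
Smallest max regret = 20 → IV.
Row minima: I=338, II=338, III=358, IV=398, V=348
Best worst-case = 398 → IV.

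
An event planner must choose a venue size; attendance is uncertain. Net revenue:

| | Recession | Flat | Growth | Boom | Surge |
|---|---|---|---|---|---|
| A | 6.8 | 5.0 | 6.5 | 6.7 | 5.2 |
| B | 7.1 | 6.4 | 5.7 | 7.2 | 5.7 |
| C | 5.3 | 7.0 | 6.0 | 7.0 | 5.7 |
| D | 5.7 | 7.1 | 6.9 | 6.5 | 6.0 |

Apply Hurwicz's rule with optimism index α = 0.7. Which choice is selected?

A: 0.7·6.8 + 0.3·5.0 = 6.26
B: 0.7·7.2 + 0.3·5.7 = 6.75
C: 0.7·7.0 + 0.3·5.3 = 6.49
D: 0.7·7.1 + 0.3·5.7 = 6.68
Highest Hurwicz score = 6.75 → B.

B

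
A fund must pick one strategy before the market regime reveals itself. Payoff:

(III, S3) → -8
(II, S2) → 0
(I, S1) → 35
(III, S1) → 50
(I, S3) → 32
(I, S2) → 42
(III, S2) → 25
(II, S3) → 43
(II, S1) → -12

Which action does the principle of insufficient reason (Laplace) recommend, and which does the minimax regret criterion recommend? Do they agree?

Row averages: I=109/3, II=31/3, III=67/3
Highest average = 109/3 → I.
Column bests: S1=50, S2=42, S3=43.
I regrets: 15, 0, 11 → max 15
II regrets: 62, 42, 0 → max 62
III regrets: 0, 17, 51 → max 51
Smallest max regret = 15 → I.

laplace → I; minimax regret → I (agree)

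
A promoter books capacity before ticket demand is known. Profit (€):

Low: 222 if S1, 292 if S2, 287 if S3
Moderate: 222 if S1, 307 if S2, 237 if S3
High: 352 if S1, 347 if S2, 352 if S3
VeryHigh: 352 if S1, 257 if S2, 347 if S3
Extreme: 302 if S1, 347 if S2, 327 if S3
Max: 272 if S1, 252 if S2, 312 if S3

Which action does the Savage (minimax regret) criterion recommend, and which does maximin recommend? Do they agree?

minimax regret → High; maximin → High (agree)

Column bests: S1=352, S2=347, S3=352.
Low regrets: 130, 55, 65 → max 130
Moderate regrets: 130, 40, 115 → max 130
High regrets: 0, 0, 0 → max 0
VeryHigh regrets: 0, 90, 5 → max 90
Extreme regrets: 50, 0, 25 → max 50
Max regrets: 80, 95, 40 → max 95
Smallest max regret = 0 → High.
Row minima: Low=222, Moderate=222, High=347, VeryHigh=257, Extreme=302, Max=252
Best worst-case = 347 → High.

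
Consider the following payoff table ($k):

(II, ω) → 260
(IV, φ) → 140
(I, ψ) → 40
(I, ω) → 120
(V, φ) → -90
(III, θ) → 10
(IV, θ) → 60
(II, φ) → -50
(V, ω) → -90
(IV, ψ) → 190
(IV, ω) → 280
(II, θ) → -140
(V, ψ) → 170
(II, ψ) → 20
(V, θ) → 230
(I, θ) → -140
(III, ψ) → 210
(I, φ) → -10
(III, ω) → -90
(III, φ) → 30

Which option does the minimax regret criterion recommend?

IV

Column bests: θ=230, φ=140, ψ=210, ω=280.
I regrets: 370, 150, 170, 160 → max 370
II regrets: 370, 190, 190, 20 → max 370
III regrets: 220, 110, 0, 370 → max 370
IV regrets: 170, 0, 20, 0 → max 170
V regrets: 0, 230, 40, 370 → max 370
Smallest max regret = 170 → IV.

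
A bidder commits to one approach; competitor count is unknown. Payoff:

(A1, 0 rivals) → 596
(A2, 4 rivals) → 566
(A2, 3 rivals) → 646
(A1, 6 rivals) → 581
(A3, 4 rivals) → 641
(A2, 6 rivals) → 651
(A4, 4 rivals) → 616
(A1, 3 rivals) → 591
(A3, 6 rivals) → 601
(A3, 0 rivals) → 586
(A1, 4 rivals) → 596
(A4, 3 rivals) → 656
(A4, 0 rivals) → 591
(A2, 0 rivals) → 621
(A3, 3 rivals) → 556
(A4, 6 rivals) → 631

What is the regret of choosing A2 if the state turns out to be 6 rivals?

Best payoff under 6 rivals is 651.
Regret = 651 − 651 = 0.

0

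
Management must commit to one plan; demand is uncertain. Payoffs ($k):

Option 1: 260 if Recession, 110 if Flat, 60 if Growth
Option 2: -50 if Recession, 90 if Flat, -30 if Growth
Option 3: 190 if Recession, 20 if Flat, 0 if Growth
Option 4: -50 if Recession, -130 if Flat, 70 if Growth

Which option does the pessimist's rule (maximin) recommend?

Option 1

Row minima: Option 1=60, Option 2=-50, Option 3=0, Option 4=-130
Best worst-case = 60 → Option 1.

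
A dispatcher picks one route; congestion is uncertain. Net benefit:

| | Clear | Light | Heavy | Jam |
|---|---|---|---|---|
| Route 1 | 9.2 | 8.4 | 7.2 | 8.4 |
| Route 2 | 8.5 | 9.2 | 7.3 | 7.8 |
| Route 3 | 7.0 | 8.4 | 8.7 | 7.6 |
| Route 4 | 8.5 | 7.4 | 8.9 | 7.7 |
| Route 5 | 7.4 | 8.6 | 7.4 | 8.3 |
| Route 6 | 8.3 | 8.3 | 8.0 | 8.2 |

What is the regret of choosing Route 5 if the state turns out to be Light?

0.6

Best payoff under Light is 9.2.
Regret = 9.2 − 8.6 = 0.6.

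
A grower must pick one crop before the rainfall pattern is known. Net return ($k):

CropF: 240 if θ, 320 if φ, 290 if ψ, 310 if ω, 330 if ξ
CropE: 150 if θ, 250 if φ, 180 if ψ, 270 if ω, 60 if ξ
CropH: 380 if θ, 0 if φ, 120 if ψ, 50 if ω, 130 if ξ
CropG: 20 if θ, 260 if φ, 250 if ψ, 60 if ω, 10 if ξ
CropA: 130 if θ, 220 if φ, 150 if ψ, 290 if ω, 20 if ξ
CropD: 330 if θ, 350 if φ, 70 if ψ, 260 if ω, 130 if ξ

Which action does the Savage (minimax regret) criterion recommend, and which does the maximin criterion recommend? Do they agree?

minimax regret → CropF; maximin → CropF (agree)

Column bests: θ=380, φ=350, ψ=290, ω=310, ξ=330.
CropF regrets: 140, 30, 0, 0, 0 → max 140
CropE regrets: 230, 100, 110, 40, 270 → max 270
CropH regrets: 0, 350, 170, 260, 200 → max 350
CropG regrets: 360, 90, 40, 250, 320 → max 360
CropA regrets: 250, 130, 140, 20, 310 → max 310
CropD regrets: 50, 0, 220, 50, 200 → max 220
Smallest max regret = 140 → CropF.
Row minima: CropF=240, CropE=60, CropH=0, CropG=10, CropA=20, CropD=70
Best worst-case = 240 → CropF.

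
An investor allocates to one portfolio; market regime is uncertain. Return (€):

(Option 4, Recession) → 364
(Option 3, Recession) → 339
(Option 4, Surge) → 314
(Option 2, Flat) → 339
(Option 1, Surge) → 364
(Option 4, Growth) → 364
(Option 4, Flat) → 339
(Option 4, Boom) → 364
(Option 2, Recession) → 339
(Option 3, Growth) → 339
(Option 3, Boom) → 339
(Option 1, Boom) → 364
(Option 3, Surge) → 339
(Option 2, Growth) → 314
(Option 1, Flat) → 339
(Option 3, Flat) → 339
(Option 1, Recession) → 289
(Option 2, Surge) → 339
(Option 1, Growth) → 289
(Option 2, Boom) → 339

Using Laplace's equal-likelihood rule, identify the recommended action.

Option 4

Row averages: Option 1=329, Option 2=334, Option 3=339, Option 4=349
Highest average = 349 → Option 4.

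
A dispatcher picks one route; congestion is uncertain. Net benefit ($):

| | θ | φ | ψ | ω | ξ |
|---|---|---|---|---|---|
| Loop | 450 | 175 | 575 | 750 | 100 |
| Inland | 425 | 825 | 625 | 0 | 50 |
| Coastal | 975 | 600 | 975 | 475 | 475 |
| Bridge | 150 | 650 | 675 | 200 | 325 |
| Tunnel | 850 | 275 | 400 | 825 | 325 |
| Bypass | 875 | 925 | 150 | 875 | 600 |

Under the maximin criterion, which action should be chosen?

Coastal

Row minima: Loop=100, Inland=0, Coastal=475, Bridge=150, Tunnel=275, Bypass=150
Best worst-case = 475 → Coastal.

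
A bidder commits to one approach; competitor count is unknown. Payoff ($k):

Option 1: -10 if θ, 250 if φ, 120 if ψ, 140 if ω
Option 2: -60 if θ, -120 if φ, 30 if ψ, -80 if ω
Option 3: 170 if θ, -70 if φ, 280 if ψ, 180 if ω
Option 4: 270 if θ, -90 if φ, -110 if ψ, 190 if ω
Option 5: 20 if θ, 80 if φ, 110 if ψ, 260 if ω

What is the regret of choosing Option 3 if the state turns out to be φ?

320

Best payoff under φ is 250.
Regret = 250 − (-70) = 320.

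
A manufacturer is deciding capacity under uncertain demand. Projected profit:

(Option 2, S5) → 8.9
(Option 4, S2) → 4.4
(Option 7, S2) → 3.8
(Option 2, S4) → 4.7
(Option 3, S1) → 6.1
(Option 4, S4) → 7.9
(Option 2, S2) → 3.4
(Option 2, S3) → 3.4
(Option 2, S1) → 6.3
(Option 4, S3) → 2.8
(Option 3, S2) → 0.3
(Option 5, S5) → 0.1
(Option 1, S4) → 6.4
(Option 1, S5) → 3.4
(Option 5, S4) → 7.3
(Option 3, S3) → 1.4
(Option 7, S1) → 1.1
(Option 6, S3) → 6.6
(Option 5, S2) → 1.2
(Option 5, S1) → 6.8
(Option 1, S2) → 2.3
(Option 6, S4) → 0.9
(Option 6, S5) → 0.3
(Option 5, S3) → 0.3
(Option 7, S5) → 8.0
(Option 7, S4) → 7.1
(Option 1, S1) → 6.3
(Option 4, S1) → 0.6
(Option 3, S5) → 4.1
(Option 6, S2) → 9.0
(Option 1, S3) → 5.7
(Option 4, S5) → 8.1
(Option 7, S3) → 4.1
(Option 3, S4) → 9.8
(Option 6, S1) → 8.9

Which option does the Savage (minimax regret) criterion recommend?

Option 2

Column bests: S1=8.9, S2=9.0, S3=6.6, S4=9.8, S5=8.9.
Option 1 regrets: 2.6, 6.7, 0.9, 3.4, 5.5 → max 6.7
Option 2 regrets: 2.6, 5.6, 3.2, 5.1, 0.0 → max 5.6
Option 3 regrets: 2.8, 8.7, 5.2, 0.0, 4.8 → max 8.7
Option 4 regrets: 8.3, 4.6, 3.8, 1.9, 0.8 → max 8.3
Option 5 regrets: 2.1, 7.8, 6.3, 2.5, 8.8 → max 8.8
Option 6 regrets: 0.0, 0.0, 0.0, 8.9, 8.6 → max 8.9
Option 7 regrets: 7.8, 5.2, 2.5, 2.7, 0.9 → max 7.8
Smallest max regret = 5.6 → Option 2.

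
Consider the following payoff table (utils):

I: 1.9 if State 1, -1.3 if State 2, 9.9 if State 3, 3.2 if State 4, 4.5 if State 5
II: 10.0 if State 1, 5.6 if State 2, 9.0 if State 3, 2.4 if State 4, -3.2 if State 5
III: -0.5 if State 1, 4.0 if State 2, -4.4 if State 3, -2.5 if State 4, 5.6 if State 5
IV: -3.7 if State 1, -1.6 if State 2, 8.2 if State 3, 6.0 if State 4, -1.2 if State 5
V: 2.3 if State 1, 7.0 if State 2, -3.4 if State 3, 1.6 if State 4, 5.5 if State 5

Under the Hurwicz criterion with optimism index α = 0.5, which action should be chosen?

I

I: 0.5·9.9 + 0.5·(-1.3) = 4.3
II: 0.5·10.0 + 0.5·(-3.2) = 3.4
III: 0.5·5.6 + 0.5·(-4.4) = 0.6
IV: 0.5·8.2 + 0.5·(-3.7) = 2.25
V: 0.5·7.0 + 0.5·(-3.4) = 1.8
Highest Hurwicz score = 4.3 → I.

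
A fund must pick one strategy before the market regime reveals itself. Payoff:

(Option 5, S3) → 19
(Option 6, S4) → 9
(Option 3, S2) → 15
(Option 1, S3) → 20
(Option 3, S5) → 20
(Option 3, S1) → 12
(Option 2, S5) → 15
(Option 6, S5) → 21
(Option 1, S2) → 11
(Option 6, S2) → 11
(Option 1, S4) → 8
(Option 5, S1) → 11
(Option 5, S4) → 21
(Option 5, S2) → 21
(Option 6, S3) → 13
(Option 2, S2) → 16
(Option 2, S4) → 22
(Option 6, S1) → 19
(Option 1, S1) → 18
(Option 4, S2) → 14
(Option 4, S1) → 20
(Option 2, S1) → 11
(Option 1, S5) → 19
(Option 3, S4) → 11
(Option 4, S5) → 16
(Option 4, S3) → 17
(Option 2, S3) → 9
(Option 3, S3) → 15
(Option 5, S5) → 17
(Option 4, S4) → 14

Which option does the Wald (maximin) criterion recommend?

Row minima: Option 1=8, Option 2=9, Option 3=11, Option 4=14, Option 5=11, Option 6=9
Best worst-case = 14 → Option 4.

Option 4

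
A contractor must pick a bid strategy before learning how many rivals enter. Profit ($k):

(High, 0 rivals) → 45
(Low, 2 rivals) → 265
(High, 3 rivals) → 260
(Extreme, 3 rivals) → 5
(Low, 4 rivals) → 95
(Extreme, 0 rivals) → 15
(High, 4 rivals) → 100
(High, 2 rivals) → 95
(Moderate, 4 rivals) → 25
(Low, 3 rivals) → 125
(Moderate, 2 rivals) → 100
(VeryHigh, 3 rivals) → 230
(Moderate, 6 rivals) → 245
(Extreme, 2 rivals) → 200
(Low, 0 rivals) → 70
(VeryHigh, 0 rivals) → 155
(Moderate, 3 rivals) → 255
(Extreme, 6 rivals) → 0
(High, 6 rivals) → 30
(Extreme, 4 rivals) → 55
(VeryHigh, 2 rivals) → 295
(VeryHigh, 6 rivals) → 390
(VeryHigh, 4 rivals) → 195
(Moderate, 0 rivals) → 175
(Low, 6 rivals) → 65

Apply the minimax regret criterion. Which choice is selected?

Column bests: 0 rivals=175, 2 rivals=295, 3 rivals=260, 4 rivals=195, 6 rivals=390.
Low regrets: 105, 30, 135, 100, 325 → max 325
Moderate regrets: 0, 195, 5, 170, 145 → max 195
High regrets: 130, 200, 0, 95, 360 → max 360
VeryHigh regrets: 20, 0, 30, 0, 0 → max 30
Extreme regrets: 160, 95, 255, 140, 390 → max 390
Smallest max regret = 30 → VeryHigh.

VeryHigh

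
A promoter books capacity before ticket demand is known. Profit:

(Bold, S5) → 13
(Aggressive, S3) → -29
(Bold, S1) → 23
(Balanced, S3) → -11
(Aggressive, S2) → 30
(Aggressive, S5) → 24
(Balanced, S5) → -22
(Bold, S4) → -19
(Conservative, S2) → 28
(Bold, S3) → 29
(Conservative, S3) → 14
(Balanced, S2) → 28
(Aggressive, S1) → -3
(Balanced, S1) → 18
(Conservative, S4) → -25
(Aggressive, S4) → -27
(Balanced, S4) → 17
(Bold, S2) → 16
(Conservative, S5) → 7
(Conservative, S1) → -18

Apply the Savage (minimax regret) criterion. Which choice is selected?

Column bests: S1=23, S2=30, S3=29, S4=17, S5=24.
Conservative regrets: 41, 2, 15, 42, 17 → max 42
Balanced regrets: 5, 2, 40, 0, 46 → max 46
Aggressive regrets: 26, 0, 58, 44, 0 → max 58
Bold regrets: 0, 14, 0, 36, 11 → max 36
Smallest max regret = 36 → Bold.

Bold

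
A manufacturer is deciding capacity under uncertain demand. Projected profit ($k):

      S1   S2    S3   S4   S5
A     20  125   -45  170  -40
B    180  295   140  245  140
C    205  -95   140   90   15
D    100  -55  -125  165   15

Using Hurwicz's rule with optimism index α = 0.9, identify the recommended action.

B

A: 0.9·170 + 0.1·(-45) = 148.5
B: 0.9·295 + 0.1·140 = 279.5
C: 0.9·205 + 0.1·(-95) = 175
D: 0.9·165 + 0.1·(-125) = 136
Highest Hurwicz score = 279.5 → B.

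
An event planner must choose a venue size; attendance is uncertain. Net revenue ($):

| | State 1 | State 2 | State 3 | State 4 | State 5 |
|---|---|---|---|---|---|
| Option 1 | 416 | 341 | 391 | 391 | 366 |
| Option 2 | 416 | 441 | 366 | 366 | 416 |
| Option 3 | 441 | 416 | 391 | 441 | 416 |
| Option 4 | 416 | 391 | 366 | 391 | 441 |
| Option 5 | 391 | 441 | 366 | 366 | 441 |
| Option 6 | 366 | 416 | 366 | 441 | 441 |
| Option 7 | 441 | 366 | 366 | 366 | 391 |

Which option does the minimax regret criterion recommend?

Option 3

Column bests: State 1=441, State 2=441, State 3=391, State 4=441, State 5=441.
Option 1 regrets: 25, 100, 0, 50, 75 → max 100
Option 2 regrets: 25, 0, 25, 75, 25 → max 75
Option 3 regrets: 0, 25, 0, 0, 25 → max 25
Option 4 regrets: 25, 50, 25, 50, 0 → max 50
Option 5 regrets: 50, 0, 25, 75, 0 → max 75
Option 6 regrets: 75, 25, 25, 0, 0 → max 75
Option 7 regrets: 0, 75, 25, 75, 50 → max 75
Smallest max regret = 25 → Option 3.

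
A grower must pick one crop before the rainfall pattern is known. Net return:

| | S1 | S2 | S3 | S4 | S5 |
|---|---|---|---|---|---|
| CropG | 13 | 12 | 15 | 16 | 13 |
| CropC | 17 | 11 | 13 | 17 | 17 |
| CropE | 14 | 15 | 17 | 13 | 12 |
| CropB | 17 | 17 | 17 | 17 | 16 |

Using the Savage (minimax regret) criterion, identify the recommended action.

CropB

Column bests: S1=17, S2=17, S3=17, S4=17, S5=17.
CropG regrets: 4, 5, 2, 1, 4 → max 5
CropC regrets: 0, 6, 4, 0, 0 → max 6
CropE regrets: 3, 2, 0, 4, 5 → max 5
CropB regrets: 0, 0, 0, 0, 1 → max 1
Smallest max regret = 1 → CropB.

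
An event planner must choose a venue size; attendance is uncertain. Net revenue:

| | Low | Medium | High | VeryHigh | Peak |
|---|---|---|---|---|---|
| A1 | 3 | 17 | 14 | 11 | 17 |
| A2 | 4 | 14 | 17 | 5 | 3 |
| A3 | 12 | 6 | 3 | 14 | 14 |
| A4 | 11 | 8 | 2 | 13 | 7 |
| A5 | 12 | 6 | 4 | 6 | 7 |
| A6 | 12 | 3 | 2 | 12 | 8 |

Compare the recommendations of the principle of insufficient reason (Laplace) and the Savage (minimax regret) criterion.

Row averages: A1=12.4, A2=8.6, A3=9.8, A4=8.2, A5=7, A6=7.4
Highest average = 12.4 → A1.
Column bests: Low=12, Medium=17, High=17, VeryHigh=14, Peak=17.
A1 regrets: 9, 0, 3, 3, 0 → max 9
A2 regrets: 8, 3, 0, 9, 14 → max 14
A3 regrets: 0, 11, 14, 0, 3 → max 14
A4 regrets: 1, 9, 15, 1, 10 → max 15
A5 regrets: 0, 11, 13, 8, 10 → max 13
A6 regrets: 0, 14, 15, 2, 9 → max 15
Smallest max regret = 9 → A1.

laplace → A1; minimax regret → A1 (agree)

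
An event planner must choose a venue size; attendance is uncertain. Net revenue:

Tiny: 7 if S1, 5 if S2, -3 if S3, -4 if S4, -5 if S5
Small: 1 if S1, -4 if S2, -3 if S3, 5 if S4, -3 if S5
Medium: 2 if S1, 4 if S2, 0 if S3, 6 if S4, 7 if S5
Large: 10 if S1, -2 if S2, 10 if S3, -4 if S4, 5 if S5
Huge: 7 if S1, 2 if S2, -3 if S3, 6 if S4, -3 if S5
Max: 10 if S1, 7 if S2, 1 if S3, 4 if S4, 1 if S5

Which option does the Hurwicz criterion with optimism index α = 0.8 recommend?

Tiny: 0.8·7 + 0.2·(-5) = 4.6
Small: 0.8·5 + 0.2·(-4) = 3.2
Medium: 0.8·7 + 0.2·0 = 5.6
Large: 0.8·10 + 0.2·(-4) = 7.2
Huge: 0.8·7 + 0.2·(-3) = 5
Max: 0.8·10 + 0.2·1 = 8.2
Highest Hurwicz score = 8.2 → Max.

Max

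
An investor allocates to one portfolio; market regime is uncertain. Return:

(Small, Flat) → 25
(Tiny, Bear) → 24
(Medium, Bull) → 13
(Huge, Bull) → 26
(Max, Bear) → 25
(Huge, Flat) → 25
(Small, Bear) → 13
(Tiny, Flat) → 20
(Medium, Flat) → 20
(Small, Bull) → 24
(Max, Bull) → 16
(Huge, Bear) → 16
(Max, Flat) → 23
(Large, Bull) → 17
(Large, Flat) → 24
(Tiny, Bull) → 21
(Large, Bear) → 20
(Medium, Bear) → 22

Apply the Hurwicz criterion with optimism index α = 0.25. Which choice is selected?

Tiny: 0.25·24 + 0.75·20 = 21
Small: 0.25·25 + 0.75·13 = 16
Medium: 0.25·22 + 0.75·13 = 15.25
Large: 0.25·24 + 0.75·17 = 18.75
Huge: 0.25·26 + 0.75·16 = 18.5
Max: 0.25·25 + 0.75·16 = 18.25
Highest Hurwicz score = 21 → Tiny.

Tiny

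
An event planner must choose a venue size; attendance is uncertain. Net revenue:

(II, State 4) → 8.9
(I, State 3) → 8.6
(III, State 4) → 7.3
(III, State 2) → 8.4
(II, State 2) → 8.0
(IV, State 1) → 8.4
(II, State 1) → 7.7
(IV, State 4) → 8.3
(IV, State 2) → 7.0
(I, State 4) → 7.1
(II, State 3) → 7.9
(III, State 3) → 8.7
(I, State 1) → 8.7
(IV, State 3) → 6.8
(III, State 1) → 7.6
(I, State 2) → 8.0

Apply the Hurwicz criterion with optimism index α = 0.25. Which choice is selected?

I: 0.25·8.7 + 0.75·7.1 = 7.5
II: 0.25·8.9 + 0.75·7.7 = 8
III: 0.25·8.7 + 0.75·7.3 = 7.65
IV: 0.25·8.4 + 0.75·6.8 = 7.2
Highest Hurwicz score = 8 → II.

II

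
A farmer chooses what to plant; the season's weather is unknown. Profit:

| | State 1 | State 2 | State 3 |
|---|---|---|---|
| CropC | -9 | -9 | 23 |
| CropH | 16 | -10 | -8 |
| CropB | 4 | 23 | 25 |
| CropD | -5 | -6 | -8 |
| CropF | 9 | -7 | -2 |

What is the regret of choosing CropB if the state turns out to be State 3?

Best payoff under State 3 is 25.
Regret = 25 − 25 = 0.

0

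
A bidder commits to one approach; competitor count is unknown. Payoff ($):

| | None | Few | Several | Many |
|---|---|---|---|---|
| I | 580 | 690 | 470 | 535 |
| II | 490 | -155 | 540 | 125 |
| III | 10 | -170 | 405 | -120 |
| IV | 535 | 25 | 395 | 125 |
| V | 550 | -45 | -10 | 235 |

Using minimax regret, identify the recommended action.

I

Column bests: None=580, Few=690, Several=540, Many=535.
I regrets: 0, 0, 70, 0 → max 70
II regrets: 90, 845, 0, 410 → max 845
III regrets: 570, 860, 135, 655 → max 860
IV regrets: 45, 665, 145, 410 → max 665
V regrets: 30, 735, 550, 300 → max 735
Smallest max regret = 70 → I.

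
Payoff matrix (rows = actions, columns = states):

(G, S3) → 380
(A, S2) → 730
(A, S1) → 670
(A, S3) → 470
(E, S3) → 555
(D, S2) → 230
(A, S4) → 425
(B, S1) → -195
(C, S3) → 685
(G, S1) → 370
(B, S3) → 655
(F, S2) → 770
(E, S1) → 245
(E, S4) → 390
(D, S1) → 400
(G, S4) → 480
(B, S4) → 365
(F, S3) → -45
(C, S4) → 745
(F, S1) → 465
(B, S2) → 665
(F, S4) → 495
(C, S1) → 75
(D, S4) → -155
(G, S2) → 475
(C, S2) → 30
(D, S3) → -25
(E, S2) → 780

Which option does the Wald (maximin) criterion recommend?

Row minima: A=425, B=-195, C=30, D=-155, E=245, F=-45, G=370
Best worst-case = 425 → A.

A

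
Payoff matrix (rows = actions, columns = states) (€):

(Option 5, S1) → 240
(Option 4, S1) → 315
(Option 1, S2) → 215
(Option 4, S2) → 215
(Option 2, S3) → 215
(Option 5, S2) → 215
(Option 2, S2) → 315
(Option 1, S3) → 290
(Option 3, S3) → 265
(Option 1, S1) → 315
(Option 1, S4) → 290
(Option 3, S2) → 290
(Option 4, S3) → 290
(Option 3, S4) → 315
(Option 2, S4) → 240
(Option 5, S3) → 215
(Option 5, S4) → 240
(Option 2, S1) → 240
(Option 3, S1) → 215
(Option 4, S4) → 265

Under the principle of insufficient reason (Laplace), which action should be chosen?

Option 1

Row averages: Option 1=277.5, Option 2=252.5, Option 3=271.25, Option 4=271.25, Option 5=227.5
Highest average = 277.5 → Option 1.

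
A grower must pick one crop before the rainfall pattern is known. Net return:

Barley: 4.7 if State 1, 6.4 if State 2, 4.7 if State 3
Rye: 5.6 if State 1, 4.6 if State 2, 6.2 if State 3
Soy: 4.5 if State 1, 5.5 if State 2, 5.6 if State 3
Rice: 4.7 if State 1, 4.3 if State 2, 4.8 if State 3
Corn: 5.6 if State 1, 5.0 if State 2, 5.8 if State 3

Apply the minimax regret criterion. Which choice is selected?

Soy

Column bests: State 1=5.6, State 2=6.4, State 3=6.2.
Barley regrets: 0.9, 0.0, 1.5 → max 1.5
Rye regrets: 0.0, 1.8, 0.0 → max 1.8
Soy regrets: 1.1, 0.9, 0.6 → max 1.1
Rice regrets: 0.9, 2.1, 1.4 → max 2.1
Corn regrets: 0.0, 1.4, 0.4 → max 1.4
Smallest max regret = 1.1 → Soy.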